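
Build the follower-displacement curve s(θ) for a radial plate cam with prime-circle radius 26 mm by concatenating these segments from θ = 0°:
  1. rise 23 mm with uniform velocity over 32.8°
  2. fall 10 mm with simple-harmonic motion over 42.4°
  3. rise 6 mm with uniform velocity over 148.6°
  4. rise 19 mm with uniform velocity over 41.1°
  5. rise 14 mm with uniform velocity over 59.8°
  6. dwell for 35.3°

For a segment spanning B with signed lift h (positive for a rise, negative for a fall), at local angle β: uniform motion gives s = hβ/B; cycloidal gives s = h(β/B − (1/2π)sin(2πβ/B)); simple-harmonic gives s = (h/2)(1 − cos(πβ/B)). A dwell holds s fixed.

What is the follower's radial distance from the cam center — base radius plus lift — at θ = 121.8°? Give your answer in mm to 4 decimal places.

seg 1 [0°–32.8°] uniform, h=23: full span → s += 23 → s = 23.0000
seg 2 [32.8°–75.2°] simple-harmonic, h=-10: full span → s += -10 → s = 13.0000
seg 3 [75.2°–223.8°] uniform, h=6: θ=121.8° here. β=46.6, B=148.6. 6·46.6/148.6 = 1.8816 → s = 14.8816
radial distance = base radius + s = 26 + 14.8816 = 40.8816

40.8816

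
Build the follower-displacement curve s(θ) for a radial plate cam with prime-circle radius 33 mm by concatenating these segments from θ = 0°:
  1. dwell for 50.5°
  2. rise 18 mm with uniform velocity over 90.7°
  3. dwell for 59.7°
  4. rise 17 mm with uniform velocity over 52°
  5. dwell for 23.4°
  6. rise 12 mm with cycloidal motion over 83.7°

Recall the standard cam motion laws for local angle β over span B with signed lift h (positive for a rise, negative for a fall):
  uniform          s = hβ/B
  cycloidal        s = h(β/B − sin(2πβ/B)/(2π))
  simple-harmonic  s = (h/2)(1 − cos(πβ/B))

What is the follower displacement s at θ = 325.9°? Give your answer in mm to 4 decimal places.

seg 1 [0°–50.5°] dwell: s stays 0.0000
seg 2 [50.5°–141.2°] uniform, h=18: full span → s += 18 → s = 18.0000
seg 3 [141.2°–200.9°] dwell: s stays 18.0000
seg 4 [200.9°–252.9°] uniform, h=17: full span → s += 17 → s = 35.0000
seg 5 [252.9°–276.3°] dwell: s stays 35.0000
seg 6 [276.3°–360°] cycloidal, h=12: θ=325.9° here. β=49.6, B=83.7. 12·(0.5926 − sin(2π·0.5926)/(2π)) = 8.1606 → s = 43.1606

43.1606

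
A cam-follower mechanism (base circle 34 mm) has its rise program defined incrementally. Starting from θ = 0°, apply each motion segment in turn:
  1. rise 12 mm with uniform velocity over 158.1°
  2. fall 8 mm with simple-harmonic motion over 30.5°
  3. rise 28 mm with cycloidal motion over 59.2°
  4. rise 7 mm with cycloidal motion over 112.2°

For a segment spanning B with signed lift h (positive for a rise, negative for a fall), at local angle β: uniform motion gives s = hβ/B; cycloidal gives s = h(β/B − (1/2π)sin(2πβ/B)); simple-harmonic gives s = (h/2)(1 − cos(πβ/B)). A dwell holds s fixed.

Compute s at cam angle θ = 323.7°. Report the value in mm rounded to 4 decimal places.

seg 1 [0°–158.1°] uniform, h=12: full span → s += 12 → s = 12.0000
seg 2 [158.1°–188.6°] simple-harmonic, h=-8: full span → s += -8 → s = 4.0000
seg 3 [188.6°–247.8°] cycloidal, h=28: full span → s += 28 → s = 32.0000
seg 4 [247.8°–360°] cycloidal, h=7: θ=323.7° here. β=75.9, B=112.2. 7·(0.6765 − sin(2π·0.6765)/(2π)) = 5.7326 → s = 37.7326

37.7326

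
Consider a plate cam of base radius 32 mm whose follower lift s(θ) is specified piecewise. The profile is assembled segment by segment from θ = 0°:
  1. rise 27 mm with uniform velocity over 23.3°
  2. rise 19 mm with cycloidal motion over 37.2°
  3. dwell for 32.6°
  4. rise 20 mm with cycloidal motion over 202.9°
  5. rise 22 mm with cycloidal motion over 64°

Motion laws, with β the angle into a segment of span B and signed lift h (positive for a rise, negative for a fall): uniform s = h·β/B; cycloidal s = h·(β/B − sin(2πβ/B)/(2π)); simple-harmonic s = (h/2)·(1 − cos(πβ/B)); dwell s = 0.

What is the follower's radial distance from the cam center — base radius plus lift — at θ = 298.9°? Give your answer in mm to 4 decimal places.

seg 1 [0°–23.3°] uniform, h=27: full span → s += 27 → s = 27.0000
seg 2 [23.3°–60.5°] cycloidal, h=19: full span → s += 19 → s = 46.0000
seg 3 [60.5°–93.1°] dwell: s stays 46.0000
seg 4 [93.1°–296°] cycloidal, h=20: full span → s += 20 → s = 66.0000
seg 5 [296°–360°] cycloidal, h=22: θ=298.9° here. β=2.9, B=64. 22·(0.0453 − sin(2π·0.0453)/(2π)) = 0.0134 → s = 66.0134
radial distance = base radius + s = 32 + 66.0134 = 98.0134

98.0134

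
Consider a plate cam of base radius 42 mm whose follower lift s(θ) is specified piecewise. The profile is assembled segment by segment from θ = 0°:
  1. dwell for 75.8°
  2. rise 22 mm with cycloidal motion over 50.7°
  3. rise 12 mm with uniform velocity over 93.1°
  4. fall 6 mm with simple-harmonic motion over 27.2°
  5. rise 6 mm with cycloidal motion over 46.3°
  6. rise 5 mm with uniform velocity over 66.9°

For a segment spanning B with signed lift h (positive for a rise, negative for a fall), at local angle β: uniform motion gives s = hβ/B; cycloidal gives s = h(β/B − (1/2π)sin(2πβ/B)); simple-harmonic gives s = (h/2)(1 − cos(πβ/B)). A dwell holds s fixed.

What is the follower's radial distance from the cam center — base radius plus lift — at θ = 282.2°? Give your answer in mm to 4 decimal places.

seg 1 [0°–75.8°] dwell: s stays 0.0000
seg 2 [75.8°–126.5°] cycloidal, h=22: full span → s += 22 → s = 22.0000
seg 3 [126.5°–219.6°] uniform, h=12: full span → s += 12 → s = 34.0000
seg 4 [219.6°–246.8°] simple-harmonic, h=-6: full span → s += -6 → s = 28.0000
seg 5 [246.8°–293.1°] cycloidal, h=6: θ=282.2° here. β=35.4, B=46.3. 6·(0.7646 − sin(2π·0.7646)/(2π)) = 5.5384 → s = 33.5384
radial distance = base radius + s = 42 + 33.5384 = 75.5384

75.5384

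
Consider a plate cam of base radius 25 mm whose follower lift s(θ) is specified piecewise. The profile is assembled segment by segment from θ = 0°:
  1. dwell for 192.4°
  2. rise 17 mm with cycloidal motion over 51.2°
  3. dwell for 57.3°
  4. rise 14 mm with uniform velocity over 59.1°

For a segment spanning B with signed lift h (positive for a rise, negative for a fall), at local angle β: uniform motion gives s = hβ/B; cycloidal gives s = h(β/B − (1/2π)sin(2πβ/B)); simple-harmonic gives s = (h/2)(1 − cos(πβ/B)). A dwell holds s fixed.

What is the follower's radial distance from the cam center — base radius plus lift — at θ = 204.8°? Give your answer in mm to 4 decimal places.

seg 1 [0°–192.4°] dwell: s stays 0.0000
seg 2 [192.4°–243.6°] cycloidal, h=17: θ=204.8° here. β=12.4, B=51.2. 17·(0.2422 − sin(2π·0.2422)/(2π)) = 1.4148 → s = 1.4148
radial distance = base radius + s = 25 + 1.4148 = 26.4148

26.4148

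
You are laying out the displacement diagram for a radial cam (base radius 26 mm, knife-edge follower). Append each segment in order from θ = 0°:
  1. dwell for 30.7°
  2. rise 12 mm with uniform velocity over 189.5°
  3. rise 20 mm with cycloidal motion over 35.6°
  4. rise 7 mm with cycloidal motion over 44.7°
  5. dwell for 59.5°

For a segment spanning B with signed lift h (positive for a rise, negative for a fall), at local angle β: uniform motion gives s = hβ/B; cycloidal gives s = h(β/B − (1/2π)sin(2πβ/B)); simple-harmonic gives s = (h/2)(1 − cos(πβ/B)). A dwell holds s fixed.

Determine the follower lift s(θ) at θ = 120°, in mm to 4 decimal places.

seg 1 [0°–30.7°] dwell: s stays 0.0000
seg 2 [30.7°–220.2°] uniform, h=12: θ=120° here. β=89.3, B=189.5. 12·89.3/189.5 = 5.6549 → s = 5.6549

5.6549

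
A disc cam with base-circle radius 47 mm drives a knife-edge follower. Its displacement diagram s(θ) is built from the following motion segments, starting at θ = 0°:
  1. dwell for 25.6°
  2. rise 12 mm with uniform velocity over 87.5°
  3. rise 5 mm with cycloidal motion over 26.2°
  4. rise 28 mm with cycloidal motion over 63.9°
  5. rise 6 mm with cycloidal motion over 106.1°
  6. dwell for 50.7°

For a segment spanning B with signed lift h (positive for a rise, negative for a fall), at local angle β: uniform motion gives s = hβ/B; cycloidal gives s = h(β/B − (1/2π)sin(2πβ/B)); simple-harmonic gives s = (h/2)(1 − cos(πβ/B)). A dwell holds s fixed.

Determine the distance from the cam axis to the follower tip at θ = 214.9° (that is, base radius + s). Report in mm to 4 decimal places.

seg 1 [0°–25.6°] dwell: s stays 0.0000
seg 2 [25.6°–113.1°] uniform, h=12: full span → s += 12 → s = 12.0000
seg 3 [113.1°–139.3°] cycloidal, h=5: full span → s += 5 → s = 17.0000
seg 4 [139.3°–203.2°] cycloidal, h=28: full span → s += 28 → s = 45.0000
seg 5 [203.2°–309.3°] cycloidal, h=6: θ=214.9° here. β=11.7, B=106.1. 6·(0.1103 − sin(2π·0.1103)/(2π)) = 0.0517 → s = 45.0517
radial distance = base radius + s = 47 + 45.0517 = 92.0517

92.0517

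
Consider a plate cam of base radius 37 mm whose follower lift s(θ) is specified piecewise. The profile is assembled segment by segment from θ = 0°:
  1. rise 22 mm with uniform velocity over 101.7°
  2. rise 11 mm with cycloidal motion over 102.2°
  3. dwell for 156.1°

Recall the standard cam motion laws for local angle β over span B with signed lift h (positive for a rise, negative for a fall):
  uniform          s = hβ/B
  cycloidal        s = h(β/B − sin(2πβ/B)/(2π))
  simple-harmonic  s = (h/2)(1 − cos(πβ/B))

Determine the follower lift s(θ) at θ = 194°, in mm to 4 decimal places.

seg 1 [0°–101.7°] uniform, h=22: full span → s += 22 → s = 22.0000
seg 2 [101.7°–203.9°] cycloidal, h=11: θ=194° here. β=92.3, B=102.2. 11·(0.9031 − sin(2π·0.9031)/(2π)) = 10.9354 → s = 32.9354

32.9354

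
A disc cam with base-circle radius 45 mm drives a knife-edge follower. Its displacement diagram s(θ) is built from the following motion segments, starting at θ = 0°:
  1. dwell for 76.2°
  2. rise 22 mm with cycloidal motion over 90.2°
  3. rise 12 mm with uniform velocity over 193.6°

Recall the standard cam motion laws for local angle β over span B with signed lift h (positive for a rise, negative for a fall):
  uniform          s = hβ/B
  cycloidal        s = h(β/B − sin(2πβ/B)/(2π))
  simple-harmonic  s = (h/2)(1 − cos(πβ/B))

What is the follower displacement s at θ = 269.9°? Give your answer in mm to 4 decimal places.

seg 1 [0°–76.2°] dwell: s stays 0.0000
seg 2 [76.2°–166.4°] cycloidal, h=22: full span → s += 22 → s = 22.0000
seg 3 [166.4°–360°] uniform, h=12: θ=269.9° here. β=103.5, B=193.6. 12·103.5/193.6 = 6.4153 → s = 28.4153

28.4153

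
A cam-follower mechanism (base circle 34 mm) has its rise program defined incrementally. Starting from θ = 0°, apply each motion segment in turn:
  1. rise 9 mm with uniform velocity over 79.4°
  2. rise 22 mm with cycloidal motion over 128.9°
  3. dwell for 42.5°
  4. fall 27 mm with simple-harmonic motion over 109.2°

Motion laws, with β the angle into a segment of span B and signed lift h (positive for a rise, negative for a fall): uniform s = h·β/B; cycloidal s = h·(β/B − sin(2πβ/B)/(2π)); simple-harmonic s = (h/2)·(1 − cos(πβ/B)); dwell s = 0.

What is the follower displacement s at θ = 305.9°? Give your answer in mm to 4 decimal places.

seg 1 [0°–79.4°] uniform, h=9: full span → s += 9 → s = 9.0000
seg 2 [79.4°–208.3°] cycloidal, h=22: full span → s += 22 → s = 31.0000
seg 3 [208.3°–250.8°] dwell: s stays 31.0000
seg 4 [250.8°–360°] simple-harmonic, h=-27: θ=305.9° here. β=55.1, B=109.2. -27/2·(1 − cos(π·0.5046)) = -13.6942 → s = 17.3058

17.3058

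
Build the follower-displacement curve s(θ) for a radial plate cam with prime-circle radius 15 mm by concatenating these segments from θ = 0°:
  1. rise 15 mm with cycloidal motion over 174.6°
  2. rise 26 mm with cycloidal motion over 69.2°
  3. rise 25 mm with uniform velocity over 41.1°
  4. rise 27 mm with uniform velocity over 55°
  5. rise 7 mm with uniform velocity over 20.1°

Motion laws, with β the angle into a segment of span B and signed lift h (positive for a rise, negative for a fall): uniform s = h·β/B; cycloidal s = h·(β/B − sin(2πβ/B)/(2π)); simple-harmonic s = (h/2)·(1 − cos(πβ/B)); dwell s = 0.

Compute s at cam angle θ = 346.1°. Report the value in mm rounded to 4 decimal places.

seg 1 [0°–174.6°] cycloidal, h=15: full span → s += 15 → s = 15.0000
seg 2 [174.6°–243.8°] cycloidal, h=26: full span → s += 26 → s = 41.0000
seg 3 [243.8°–284.9°] uniform, h=25: full span → s += 25 → s = 66.0000
seg 4 [284.9°–339.9°] uniform, h=27: full span → s += 27 → s = 93.0000
seg 5 [339.9°–360°] uniform, h=7: θ=346.1° here. β=6.2, B=20.1. 7·6.2/20.1 = 2.1592 → s = 95.1592

95.1592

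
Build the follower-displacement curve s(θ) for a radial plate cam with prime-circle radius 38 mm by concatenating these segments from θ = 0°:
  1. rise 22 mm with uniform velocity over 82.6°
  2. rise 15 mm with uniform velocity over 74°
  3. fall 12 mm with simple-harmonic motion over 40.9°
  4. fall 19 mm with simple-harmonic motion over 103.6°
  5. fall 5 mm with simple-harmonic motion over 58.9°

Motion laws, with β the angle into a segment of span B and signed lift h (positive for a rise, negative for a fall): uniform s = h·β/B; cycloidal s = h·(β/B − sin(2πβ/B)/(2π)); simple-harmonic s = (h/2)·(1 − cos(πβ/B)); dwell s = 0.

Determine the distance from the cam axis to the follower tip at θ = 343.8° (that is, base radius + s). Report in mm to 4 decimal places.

seg 1 [0°–82.6°] uniform, h=22: full span → s += 22 → s = 22.0000
seg 2 [82.6°–156.6°] uniform, h=15: full span → s += 15 → s = 37.0000
seg 3 [156.6°–197.5°] simple-harmonic, h=-12: full span → s += -12 → s = 25.0000
seg 4 [197.5°–301.1°] simple-harmonic, h=-19: full span → s += -19 → s = 6.0000
seg 5 [301.1°–360°] simple-harmonic, h=-5: θ=343.8° here. β=42.7, B=58.9. -5/2·(1 − cos(π·0.7250)) = -4.1234 → s = 1.8766
radial distance = base radius + s = 38 + 1.8766 = 39.8766

39.8766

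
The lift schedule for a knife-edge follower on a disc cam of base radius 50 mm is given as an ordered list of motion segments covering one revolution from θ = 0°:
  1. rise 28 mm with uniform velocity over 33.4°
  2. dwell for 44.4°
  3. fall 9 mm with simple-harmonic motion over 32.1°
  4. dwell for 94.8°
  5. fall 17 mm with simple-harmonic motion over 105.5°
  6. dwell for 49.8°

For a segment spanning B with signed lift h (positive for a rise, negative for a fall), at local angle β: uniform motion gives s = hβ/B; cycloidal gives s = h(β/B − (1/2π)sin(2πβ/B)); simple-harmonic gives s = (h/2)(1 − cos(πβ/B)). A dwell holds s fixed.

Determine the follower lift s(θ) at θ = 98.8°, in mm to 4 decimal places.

seg 1 [0°–33.4°] uniform, h=28: full span → s += 28 → s = 28.0000
seg 2 [33.4°–77.8°] dwell: s stays 28.0000
seg 3 [77.8°–109.9°] simple-harmonic, h=-9: θ=98.8° here. β=21, B=32.1. -9/2·(1 − cos(π·0.6542)) = -6.5958 → s = 21.4042

21.4042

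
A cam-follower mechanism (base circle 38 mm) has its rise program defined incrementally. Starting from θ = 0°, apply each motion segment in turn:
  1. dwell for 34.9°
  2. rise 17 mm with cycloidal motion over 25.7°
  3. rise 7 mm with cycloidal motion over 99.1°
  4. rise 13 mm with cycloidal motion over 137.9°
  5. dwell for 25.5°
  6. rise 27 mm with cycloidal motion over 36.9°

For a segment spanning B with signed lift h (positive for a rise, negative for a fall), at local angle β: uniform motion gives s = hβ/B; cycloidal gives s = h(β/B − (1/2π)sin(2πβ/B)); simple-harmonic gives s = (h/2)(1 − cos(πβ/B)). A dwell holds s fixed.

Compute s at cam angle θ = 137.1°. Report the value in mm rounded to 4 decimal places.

seg 1 [0°–34.9°] dwell: s stays 0.0000
seg 2 [34.9°–60.6°] cycloidal, h=17: full span → s += 17 → s = 17.0000
seg 3 [60.6°–159.7°] cycloidal, h=7: θ=137.1° here. β=76.5, B=99.1. 7·(0.7719 − sin(2π·0.7719)/(2π)) = 6.5071 → s = 23.5071

23.5071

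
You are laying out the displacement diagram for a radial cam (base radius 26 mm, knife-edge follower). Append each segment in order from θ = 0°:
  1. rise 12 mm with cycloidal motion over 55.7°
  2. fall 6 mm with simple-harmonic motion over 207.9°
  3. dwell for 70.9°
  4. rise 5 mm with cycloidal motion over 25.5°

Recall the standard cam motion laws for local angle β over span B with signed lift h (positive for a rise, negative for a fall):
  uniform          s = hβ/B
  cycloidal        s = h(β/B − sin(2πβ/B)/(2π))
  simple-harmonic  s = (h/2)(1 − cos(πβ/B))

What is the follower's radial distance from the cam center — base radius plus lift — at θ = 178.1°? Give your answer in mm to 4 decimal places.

seg 1 [0°–55.7°] cycloidal, h=12: full span → s += 12 → s = 12.0000
seg 2 [55.7°–263.6°] simple-harmonic, h=-6: θ=178.1° here. β=122.4, B=207.9. -6/2·(1 − cos(π·0.5887)) = -3.8256 → s = 8.1744
radial distance = base radius + s = 26 + 8.1744 = 34.1744

34.1744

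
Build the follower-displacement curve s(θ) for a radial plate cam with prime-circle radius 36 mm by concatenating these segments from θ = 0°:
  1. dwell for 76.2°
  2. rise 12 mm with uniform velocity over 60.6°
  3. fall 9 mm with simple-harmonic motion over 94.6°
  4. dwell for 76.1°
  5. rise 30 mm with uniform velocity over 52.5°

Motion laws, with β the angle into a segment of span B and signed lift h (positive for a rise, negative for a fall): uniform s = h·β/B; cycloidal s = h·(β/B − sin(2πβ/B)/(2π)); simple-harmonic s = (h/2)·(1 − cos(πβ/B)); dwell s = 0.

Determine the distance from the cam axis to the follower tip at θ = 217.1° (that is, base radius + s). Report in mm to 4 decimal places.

seg 1 [0°–76.2°] dwell: s stays 0.0000
seg 2 [76.2°–136.8°] uniform, h=12: full span → s += 12 → s = 12.0000
seg 3 [136.8°–231.4°] simple-harmonic, h=-9: θ=217.1° here. β=80.3, B=94.6. -9/2·(1 − cos(π·0.8488)) = -8.5020 → s = 3.4980
radial distance = base radius + s = 36 + 3.4980 = 39.4980

39.4980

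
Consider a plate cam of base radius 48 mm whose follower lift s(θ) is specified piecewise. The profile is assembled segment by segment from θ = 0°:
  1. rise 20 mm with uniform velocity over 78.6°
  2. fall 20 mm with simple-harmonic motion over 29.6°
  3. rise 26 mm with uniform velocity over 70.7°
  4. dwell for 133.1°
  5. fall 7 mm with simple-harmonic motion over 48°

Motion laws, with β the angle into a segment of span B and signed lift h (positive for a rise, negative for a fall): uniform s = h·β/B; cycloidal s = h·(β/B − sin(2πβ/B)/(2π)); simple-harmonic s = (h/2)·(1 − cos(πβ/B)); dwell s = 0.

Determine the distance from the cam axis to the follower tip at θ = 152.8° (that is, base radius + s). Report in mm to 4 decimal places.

seg 1 [0°–78.6°] uniform, h=20: full span → s += 20 → s = 20.0000
seg 2 [78.6°–108.2°] simple-harmonic, h=-20: full span → s += -20 → s = 0.0000
seg 3 [108.2°–178.9°] uniform, h=26: θ=152.8° here. β=44.6, B=70.7. 26·44.6/70.7 = 16.4017 → s = 16.4017
radial distance = base radius + s = 48 + 16.4017 = 64.4017

64.4017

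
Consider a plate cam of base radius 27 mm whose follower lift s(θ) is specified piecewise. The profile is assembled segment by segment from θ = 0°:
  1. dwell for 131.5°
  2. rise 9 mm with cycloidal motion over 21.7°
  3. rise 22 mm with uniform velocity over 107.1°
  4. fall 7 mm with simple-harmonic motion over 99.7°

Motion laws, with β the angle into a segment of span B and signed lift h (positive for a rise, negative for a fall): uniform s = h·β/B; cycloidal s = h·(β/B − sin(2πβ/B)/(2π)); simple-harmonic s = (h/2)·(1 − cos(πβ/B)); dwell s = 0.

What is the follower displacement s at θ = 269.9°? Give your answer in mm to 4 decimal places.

seg 1 [0°–131.5°] dwell: s stays 0.0000
seg 2 [131.5°–153.2°] cycloidal, h=9: full span → s += 9 → s = 9.0000
seg 3 [153.2°–260.3°] uniform, h=22: full span → s += 22 → s = 31.0000
seg 4 [260.3°–360°] simple-harmonic, h=-7: θ=269.9° here. β=9.6, B=99.7. -7/2·(1 − cos(π·0.0963)) = -0.1589 → s = 30.8411

30.8411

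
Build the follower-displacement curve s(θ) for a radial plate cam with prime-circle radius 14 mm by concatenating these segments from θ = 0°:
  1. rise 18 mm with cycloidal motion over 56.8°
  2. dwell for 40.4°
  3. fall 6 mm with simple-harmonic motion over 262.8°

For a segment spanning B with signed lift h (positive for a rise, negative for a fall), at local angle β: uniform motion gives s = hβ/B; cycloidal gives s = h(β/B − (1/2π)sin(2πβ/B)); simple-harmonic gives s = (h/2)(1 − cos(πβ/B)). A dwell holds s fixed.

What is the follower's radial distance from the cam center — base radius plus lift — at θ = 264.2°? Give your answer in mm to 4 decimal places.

seg 1 [0°–56.8°] cycloidal, h=18: full span → s += 18 → s = 18.0000
seg 2 [56.8°–97.2°] dwell: s stays 18.0000
seg 3 [97.2°–360°] simple-harmonic, h=-6: θ=264.2° here. β=167, B=262.8. -6/2·(1 − cos(π·0.6355)) = -4.2385 → s = 13.7615
radial distance = base radius + s = 14 + 13.7615 = 27.7615

27.7615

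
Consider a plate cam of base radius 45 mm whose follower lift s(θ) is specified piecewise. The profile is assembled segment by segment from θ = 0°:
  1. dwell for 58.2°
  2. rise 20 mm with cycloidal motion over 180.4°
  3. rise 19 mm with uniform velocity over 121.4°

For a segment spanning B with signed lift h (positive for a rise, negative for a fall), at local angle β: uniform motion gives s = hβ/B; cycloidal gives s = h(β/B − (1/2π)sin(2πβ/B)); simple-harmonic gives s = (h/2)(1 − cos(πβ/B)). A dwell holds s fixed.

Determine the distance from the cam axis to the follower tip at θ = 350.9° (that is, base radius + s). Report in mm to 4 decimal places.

seg 1 [0°–58.2°] dwell: s stays 0.0000
seg 2 [58.2°–238.6°] cycloidal, h=20: full span → s += 20 → s = 20.0000
seg 3 [238.6°–360°] uniform, h=19: θ=350.9° here. β=112.3, B=121.4. 19·112.3/121.4 = 17.5758 → s = 37.5758
radial distance = base radius + s = 45 + 37.5758 = 82.5758

82.5758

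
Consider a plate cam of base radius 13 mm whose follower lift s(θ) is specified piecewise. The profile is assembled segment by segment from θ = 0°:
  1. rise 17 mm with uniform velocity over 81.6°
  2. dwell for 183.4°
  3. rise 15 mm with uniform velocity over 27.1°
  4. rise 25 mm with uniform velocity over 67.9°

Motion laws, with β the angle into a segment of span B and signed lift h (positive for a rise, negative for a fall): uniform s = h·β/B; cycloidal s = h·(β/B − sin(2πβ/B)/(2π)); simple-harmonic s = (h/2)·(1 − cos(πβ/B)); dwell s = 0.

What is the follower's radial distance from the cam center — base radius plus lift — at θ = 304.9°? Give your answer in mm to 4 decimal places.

seg 1 [0°–81.6°] uniform, h=17: full span → s += 17 → s = 17.0000
seg 2 [81.6°–265°] dwell: s stays 17.0000
seg 3 [265°–292.1°] uniform, h=15: full span → s += 15 → s = 32.0000
seg 4 [292.1°–360°] uniform, h=25: θ=304.9° here. β=12.8, B=67.9. 25·12.8/67.9 = 4.7128 → s = 36.7128
radial distance = base radius + s = 13 + 36.7128 = 49.7128

49.7128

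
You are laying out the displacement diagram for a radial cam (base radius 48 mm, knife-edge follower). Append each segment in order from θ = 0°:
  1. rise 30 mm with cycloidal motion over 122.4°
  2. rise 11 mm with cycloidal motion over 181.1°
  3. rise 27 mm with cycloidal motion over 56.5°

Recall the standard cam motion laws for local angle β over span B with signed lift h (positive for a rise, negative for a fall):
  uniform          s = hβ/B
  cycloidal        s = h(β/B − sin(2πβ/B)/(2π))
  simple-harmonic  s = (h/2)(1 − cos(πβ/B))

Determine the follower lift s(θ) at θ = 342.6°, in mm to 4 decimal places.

seg 1 [0°–122.4°] cycloidal, h=30: full span → s += 30 → s = 30.0000
seg 2 [122.4°–303.5°] cycloidal, h=11: full span → s += 11 → s = 41.0000
seg 3 [303.5°–360°] cycloidal, h=27: θ=342.6° here. β=39.1, B=56.5. 27·(0.6920 − sin(2π·0.6920)/(2π)) = 22.7003 → s = 63.7003

63.7003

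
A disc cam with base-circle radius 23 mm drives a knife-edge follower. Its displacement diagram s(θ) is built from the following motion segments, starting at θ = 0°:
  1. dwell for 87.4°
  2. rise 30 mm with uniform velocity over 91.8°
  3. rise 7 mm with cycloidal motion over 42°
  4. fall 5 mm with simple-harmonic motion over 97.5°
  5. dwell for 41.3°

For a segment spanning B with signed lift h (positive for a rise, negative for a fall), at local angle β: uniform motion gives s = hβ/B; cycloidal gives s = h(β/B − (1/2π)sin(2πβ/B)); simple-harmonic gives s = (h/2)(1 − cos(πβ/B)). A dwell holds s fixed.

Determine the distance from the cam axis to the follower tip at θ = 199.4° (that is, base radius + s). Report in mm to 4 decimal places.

seg 1 [0°–87.4°] dwell: s stays 0.0000
seg 2 [87.4°–179.2°] uniform, h=30: full span → s += 30 → s = 30.0000
seg 3 [179.2°–221.2°] cycloidal, h=7: θ=199.4° here. β=20.2, B=42. 7·(0.4810 − sin(2π·0.4810)/(2π)) = 3.2337 → s = 33.2337
radial distance = base radius + s = 23 + 33.2337 = 56.2337

56.2337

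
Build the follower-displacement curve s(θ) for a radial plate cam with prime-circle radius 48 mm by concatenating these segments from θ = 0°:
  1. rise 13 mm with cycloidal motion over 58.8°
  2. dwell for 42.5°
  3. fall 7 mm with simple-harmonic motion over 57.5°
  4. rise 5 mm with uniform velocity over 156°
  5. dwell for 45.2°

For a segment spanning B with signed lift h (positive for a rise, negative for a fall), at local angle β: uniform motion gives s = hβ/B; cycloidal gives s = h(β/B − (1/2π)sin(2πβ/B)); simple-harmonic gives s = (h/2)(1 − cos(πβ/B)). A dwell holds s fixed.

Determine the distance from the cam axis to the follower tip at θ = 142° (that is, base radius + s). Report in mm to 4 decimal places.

seg 1 [0°–58.8°] cycloidal, h=13: full span → s += 13 → s = 13.0000
seg 2 [58.8°–101.3°] dwell: s stays 13.0000
seg 3 [101.3°–158.8°] simple-harmonic, h=-7: θ=142° here. β=40.7, B=57.5. -7/2·(1 − cos(π·0.7078)) = -5.6262 → s = 7.3738
radial distance = base radius + s = 48 + 7.3738 = 55.3738

55.3738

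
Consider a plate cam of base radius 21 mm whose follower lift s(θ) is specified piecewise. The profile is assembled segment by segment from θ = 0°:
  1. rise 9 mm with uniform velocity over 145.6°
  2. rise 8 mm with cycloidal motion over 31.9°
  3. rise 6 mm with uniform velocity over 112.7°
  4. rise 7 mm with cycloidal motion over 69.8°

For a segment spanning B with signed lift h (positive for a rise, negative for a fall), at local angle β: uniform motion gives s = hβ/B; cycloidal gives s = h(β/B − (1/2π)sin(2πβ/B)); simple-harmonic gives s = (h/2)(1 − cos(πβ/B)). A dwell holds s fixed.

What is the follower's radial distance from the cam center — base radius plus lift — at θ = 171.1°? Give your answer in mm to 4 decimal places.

seg 1 [0°–145.6°] uniform, h=9: full span → s += 9 → s = 9.0000
seg 2 [145.6°–177.5°] cycloidal, h=8: θ=171.1° here. β=25.5, B=31.9. 8·(0.7994 − sin(2π·0.7994)/(2π)) = 7.6074 → s = 16.6074
radial distance = base radius + s = 21 + 16.6074 = 37.6074

37.6074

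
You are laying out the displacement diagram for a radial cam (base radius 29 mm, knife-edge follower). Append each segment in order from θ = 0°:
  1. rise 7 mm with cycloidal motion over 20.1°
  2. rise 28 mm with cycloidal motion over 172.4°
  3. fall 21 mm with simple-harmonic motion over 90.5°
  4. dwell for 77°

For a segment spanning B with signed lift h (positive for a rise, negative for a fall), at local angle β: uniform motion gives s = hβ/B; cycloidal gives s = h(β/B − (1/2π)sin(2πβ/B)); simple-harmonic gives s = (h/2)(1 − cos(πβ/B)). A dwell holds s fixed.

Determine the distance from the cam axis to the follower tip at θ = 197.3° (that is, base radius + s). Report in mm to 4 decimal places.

seg 1 [0°–20.1°] cycloidal, h=7: full span → s += 7 → s = 7.0000
seg 2 [20.1°–192.5°] cycloidal, h=28: full span → s += 28 → s = 35.0000
seg 3 [192.5°–283°] simple-harmonic, h=-21: θ=197.3° here. β=4.8, B=90.5. -21/2·(1 − cos(π·0.0530)) = -0.1454 → s = 34.8546
radial distance = base radius + s = 29 + 34.8546 = 63.8546

63.8546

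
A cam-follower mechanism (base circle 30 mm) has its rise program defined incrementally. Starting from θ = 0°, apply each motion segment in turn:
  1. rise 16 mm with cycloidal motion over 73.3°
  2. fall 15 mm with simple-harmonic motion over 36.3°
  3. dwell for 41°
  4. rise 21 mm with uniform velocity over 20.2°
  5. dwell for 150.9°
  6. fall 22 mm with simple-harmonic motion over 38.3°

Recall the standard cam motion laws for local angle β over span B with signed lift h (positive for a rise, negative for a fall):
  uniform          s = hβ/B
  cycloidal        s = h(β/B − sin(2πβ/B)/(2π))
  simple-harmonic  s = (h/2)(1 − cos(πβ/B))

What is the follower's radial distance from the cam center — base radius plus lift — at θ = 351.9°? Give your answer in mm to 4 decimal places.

seg 1 [0°–73.3°] cycloidal, h=16: full span → s += 16 → s = 16.0000
seg 2 [73.3°–109.6°] simple-harmonic, h=-15: full span → s += -15 → s = 1.0000
seg 3 [109.6°–150.6°] dwell: s stays 1.0000
seg 4 [150.6°–170.8°] uniform, h=21: full span → s += 21 → s = 22.0000
seg 5 [170.8°–321.7°] dwell: s stays 22.0000
seg 6 [321.7°–360°] simple-harmonic, h=-22: θ=351.9° here. β=30.2, B=38.3. -22/2·(1 − cos(π·0.7885)) = -19.6601 → s = 2.3399
radial distance = base radius + s = 30 + 2.3399 = 32.3399

32.3399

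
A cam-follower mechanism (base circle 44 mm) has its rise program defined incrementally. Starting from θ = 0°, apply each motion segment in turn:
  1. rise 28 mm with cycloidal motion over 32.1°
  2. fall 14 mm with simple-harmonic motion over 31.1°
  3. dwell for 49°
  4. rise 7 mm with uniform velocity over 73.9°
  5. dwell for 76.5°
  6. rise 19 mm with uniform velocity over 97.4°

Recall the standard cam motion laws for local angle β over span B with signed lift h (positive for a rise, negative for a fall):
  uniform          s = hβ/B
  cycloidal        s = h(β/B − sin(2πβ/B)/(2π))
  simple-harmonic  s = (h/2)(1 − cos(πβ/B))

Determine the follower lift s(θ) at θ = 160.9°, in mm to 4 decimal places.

seg 1 [0°–32.1°] cycloidal, h=28: full span → s += 28 → s = 28.0000
seg 2 [32.1°–63.2°] simple-harmonic, h=-14: full span → s += -14 → s = 14.0000
seg 3 [63.2°–112.2°] dwell: s stays 14.0000
seg 4 [112.2°–186.1°] uniform, h=7: θ=160.9° here. β=48.7, B=73.9. 7·48.7/73.9 = 4.6130 → s = 18.6130

18.6130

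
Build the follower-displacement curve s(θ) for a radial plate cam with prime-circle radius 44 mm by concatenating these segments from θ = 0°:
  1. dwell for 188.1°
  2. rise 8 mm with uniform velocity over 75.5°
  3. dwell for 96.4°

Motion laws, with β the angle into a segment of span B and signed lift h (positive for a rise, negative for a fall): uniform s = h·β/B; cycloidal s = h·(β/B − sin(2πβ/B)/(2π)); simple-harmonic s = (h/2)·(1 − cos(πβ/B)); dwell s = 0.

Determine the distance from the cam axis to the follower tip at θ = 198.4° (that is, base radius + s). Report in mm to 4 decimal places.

seg 1 [0°–188.1°] dwell: s stays 0.0000
seg 2 [188.1°–263.6°] uniform, h=8: θ=198.4° here. β=10.3, B=75.5. 8·10.3/75.5 = 1.0914 → s = 1.0914
radial distance = base radius + s = 44 + 1.0914 = 45.0914

45.0914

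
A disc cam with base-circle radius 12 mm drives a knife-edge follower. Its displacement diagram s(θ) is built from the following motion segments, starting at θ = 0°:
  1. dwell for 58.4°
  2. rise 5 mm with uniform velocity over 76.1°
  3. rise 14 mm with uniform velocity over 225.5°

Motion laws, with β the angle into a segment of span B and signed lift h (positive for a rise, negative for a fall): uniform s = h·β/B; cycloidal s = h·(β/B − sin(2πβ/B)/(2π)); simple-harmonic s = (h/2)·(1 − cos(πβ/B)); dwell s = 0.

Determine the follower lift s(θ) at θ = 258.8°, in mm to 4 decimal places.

seg 1 [0°–58.4°] dwell: s stays 0.0000
seg 2 [58.4°–134.5°] uniform, h=5: full span → s += 5 → s = 5.0000
seg 3 [134.5°–360°] uniform, h=14: θ=258.8° here. β=124.3, B=225.5. 14·124.3/225.5 = 7.7171 → s = 12.7171

12.7171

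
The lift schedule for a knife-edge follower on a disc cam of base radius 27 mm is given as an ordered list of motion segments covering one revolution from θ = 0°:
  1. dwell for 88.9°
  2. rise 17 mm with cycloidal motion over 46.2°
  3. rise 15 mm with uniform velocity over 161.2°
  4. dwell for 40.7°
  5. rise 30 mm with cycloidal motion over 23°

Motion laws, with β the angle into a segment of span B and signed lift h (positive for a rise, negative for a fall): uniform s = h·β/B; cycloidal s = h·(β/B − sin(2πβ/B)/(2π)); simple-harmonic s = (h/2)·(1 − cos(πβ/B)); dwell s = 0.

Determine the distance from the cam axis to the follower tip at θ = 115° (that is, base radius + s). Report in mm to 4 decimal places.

seg 1 [0°–88.9°] dwell: s stays 0.0000
seg 2 [88.9°–135.1°] cycloidal, h=17: θ=115° here. β=26.1, B=46.2. 17·(0.5649 − sin(2π·0.5649)/(2π)) = 10.6774 → s = 10.6774
radial distance = base radius + s = 27 + 10.6774 = 37.6774

37.6774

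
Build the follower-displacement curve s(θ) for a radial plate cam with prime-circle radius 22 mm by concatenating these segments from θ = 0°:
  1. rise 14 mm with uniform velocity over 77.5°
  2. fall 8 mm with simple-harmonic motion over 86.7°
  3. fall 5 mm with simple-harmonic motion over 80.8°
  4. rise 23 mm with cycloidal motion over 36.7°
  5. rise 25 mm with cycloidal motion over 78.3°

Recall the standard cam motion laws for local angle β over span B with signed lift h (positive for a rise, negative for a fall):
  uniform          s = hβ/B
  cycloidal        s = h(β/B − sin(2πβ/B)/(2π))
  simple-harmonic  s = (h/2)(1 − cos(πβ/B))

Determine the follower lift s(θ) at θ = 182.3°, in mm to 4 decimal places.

seg 1 [0°–77.5°] uniform, h=14: full span → s += 14 → s = 14.0000
seg 2 [77.5°–164.2°] simple-harmonic, h=-8: full span → s += -8 → s = 6.0000
seg 3 [164.2°–245°] simple-harmonic, h=-5: θ=182.3° here. β=18.1, B=80.8. -5/2·(1 − cos(π·0.2240)) = -0.5939 → s = 5.4061

5.4061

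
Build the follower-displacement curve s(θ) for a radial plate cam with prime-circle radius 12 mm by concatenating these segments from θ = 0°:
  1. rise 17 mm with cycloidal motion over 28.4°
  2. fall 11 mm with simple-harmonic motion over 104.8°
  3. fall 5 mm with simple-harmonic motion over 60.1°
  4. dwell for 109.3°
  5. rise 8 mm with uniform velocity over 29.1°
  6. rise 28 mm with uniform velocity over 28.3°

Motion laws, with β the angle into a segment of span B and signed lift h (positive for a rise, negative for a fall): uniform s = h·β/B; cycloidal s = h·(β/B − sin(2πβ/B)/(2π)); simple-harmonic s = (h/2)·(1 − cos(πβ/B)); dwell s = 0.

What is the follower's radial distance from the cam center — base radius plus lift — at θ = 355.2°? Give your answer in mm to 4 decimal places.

seg 1 [0°–28.4°] cycloidal, h=17: full span → s += 17 → s = 17.0000
seg 2 [28.4°–133.2°] simple-harmonic, h=-11: full span → s += -11 → s = 6.0000
seg 3 [133.2°–193.3°] simple-harmonic, h=-5: full span → s += -5 → s = 1.0000
seg 4 [193.3°–302.6°] dwell: s stays 1.0000
seg 5 [302.6°–331.7°] uniform, h=8: full span → s += 8 → s = 9.0000
seg 6 [331.7°–360°] uniform, h=28: θ=355.2° here. β=23.5, B=28.3. 28·23.5/28.3 = 23.2509 → s = 32.2509
radial distance = base radius + s = 12 + 32.2509 = 44.2509

44.2509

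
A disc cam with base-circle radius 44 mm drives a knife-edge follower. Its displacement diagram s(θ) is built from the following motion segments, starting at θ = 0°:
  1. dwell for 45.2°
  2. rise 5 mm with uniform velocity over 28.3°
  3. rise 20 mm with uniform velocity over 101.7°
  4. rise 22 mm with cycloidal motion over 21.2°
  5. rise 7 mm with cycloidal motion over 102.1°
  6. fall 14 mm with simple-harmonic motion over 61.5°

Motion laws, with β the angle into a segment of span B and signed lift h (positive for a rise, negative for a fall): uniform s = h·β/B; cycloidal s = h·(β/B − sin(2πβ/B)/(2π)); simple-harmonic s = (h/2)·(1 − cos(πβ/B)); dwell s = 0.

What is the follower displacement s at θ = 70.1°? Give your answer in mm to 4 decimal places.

seg 1 [0°–45.2°] dwell: s stays 0.0000
seg 2 [45.2°–73.5°] uniform, h=5: θ=70.1° here. β=24.9, B=28.3. 5·24.9/28.3 = 4.3993 → s = 4.3993

4.3993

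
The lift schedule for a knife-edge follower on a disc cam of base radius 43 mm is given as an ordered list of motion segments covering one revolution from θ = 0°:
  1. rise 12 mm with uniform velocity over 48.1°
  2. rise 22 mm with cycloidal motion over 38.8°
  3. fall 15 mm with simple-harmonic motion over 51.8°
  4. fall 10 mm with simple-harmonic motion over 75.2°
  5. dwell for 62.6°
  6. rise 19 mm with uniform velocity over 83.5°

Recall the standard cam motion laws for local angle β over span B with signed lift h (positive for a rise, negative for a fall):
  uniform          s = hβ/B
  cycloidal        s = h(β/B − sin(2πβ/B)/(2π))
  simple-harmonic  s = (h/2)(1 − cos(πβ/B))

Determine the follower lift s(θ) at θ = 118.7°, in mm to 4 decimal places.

seg 1 [0°–48.1°] uniform, h=12: full span → s += 12 → s = 12.0000
seg 2 [48.1°–86.9°] cycloidal, h=22: full span → s += 22 → s = 34.0000
seg 3 [86.9°–138.7°] simple-harmonic, h=-15: θ=118.7° here. β=31.8, B=51.8. -15/2·(1 − cos(π·0.6139)) = -10.1268 → s = 23.8732

23.8732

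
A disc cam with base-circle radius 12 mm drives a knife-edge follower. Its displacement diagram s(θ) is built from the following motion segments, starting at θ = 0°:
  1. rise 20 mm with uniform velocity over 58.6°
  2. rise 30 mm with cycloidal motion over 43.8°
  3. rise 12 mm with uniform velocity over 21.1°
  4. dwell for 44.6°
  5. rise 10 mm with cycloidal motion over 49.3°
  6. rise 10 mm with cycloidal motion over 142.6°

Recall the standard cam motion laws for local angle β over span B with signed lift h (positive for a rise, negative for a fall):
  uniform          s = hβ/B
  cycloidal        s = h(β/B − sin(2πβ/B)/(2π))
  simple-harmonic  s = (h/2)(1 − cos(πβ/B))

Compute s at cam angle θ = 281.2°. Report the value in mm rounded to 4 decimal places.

seg 1 [0°–58.6°] uniform, h=20: full span → s += 20 → s = 20.0000
seg 2 [58.6°–102.4°] cycloidal, h=30: full span → s += 30 → s = 50.0000
seg 3 [102.4°–123.5°] uniform, h=12: full span → s += 12 → s = 62.0000
seg 4 [123.5°–168.1°] dwell: s stays 62.0000
seg 5 [168.1°–217.4°] cycloidal, h=10: full span → s += 10 → s = 72.0000
seg 6 [217.4°–360°] cycloidal, h=10: θ=281.2° here. β=63.8, B=142.6. 10·(0.4474 − sin(2π·0.4474)/(2π)) = 3.9576 → s = 75.9576

75.9576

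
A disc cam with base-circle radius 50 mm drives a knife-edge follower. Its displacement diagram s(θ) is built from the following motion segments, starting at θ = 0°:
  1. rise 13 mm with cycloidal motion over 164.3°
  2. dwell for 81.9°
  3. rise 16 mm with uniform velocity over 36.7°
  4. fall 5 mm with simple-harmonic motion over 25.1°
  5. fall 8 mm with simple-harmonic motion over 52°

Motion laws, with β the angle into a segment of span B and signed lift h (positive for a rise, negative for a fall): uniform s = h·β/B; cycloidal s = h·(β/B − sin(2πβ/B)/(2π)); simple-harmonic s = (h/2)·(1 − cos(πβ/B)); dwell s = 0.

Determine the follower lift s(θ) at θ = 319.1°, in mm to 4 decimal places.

seg 1 [0°–164.3°] cycloidal, h=13: full span → s += 13 → s = 13.0000
seg 2 [164.3°–246.2°] dwell: s stays 13.0000
seg 3 [246.2°–282.9°] uniform, h=16: full span → s += 16 → s = 29.0000
seg 4 [282.9°–308°] simple-harmonic, h=-5: full span → s += -5 → s = 24.0000
seg 5 [308°–360°] simple-harmonic, h=-8: θ=319.1° here. β=11.1, B=52. -8/2·(1 − cos(π·0.2135)) = -0.8662 → s = 23.1338

23.1338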